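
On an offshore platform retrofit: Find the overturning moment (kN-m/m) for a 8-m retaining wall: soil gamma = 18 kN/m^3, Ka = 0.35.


Pa = 0.5 * Ka * gamma * H^2
= 0.5 * 0.35 * 18 * 8^2
= 201.6 kN/m
Arm = H / 3 = 8 / 3 = 2.6667 m
Mo = Pa * arm = Pa * H / 3 = 201.6 * 8 / 3 = 537.6 kN-m/m

537.6 kN-m/m


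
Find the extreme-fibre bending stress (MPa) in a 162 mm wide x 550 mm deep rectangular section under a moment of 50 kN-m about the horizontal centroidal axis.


I = b * h^3 / 12 = 162 * 550^3 / 12 = 2246062500.0 mm^4
y = h / 2 = 550 / 2 = 275.0 mm
M = 50 kN-m = 50000000.0 N-mm
sigma = M * y / I = 50000000.0 * 275.0 / 2246062500.0
= 6.12 MPa

6.12 MPa


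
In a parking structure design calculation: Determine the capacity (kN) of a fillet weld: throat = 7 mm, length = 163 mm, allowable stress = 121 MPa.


Strength = throat * length * allowable stress
= 7 * 163 * 121 N
= 138061 N
= 138.06 kN

138.06 kN


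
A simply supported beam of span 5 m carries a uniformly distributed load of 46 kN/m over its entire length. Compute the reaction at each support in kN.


Total load = w * L = 46 * 5 = 230 kN
By symmetry, each reaction R = total / 2 = 230 / 2 = 115.0 kN

115.0 kN


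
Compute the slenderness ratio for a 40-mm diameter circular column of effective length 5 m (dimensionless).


Radius of gyration r = d / 4 = 40 / 4 = 10.0 mm
L_eff = 5000.0 mm
Slenderness ratio = L / r = 5000.0 / 10.0 = 500.0 (dimensionless)

500.0 (dimensionless)


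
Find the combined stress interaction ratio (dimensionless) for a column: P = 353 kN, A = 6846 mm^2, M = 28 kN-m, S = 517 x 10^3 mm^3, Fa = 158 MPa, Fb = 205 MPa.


f_a = P / A = 353000.0 / 6846 = 51.563 MPa
f_b = M / S = 28000000.0 / 517000.0 = 54.1586 MPa
Ratio = f_a / Fa + f_b / Fb
= 51.563 / 158 + 54.1586 / 205
= 0.5905 (dimensionless)

0.5905 (dimensionless)


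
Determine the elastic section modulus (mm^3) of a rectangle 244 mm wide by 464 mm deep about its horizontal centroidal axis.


S = b * h^2 / 6
= 244 * 464^2 / 6
= 244 * 215296 / 6
= 8755370.67 mm^3

8755370.67 mm^3


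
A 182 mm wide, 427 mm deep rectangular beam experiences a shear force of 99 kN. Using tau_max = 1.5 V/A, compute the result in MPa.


A = b * h = 182 * 427 = 77714 mm^2
V = 99 kN = 99000.0 N
tau_max = 1.5 * V / A = 1.5 * 99000.0 / 77714
= 1.9109 MPa

1.9109 MPa


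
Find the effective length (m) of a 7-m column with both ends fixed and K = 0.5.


L_eff = K * L
= 0.5 * 7
= 3.5 m

3.5 m


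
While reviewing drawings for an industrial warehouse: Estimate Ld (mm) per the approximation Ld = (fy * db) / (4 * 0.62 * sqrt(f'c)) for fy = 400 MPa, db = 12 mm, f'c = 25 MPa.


Ld = (fy * db) / (4 * 0.62 * sqrt(f'c))
= (400 * 12) / (4 * 0.62 * sqrt(25))
= 4800 / 12.4
= 387.1 mm

387.1 mm


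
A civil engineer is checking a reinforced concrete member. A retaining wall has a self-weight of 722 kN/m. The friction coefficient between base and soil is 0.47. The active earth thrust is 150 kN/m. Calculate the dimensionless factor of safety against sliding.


Resisting force = mu * W = 0.47 * 722 = 339.34 kN/m
FOS = Resisting / Driving = 339.34 / 150
= 2.2623 (dimensionless)

2.2623 (dimensionless)


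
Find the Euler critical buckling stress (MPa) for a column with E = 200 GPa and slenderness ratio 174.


sigma_cr = pi^2 * E / lambda^2
= 9.8696 * 200000.0 / 174^2
= 9.8696 * 200000.0 / 30276
= 65.1975 MPa

65.1975 MPa


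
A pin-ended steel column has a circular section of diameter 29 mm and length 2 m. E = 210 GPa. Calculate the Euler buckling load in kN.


I = pi * d^4 / 64 = 34718.57 mm^4
L = 2000.0 mm
P_cr = pi^2 * E * I / L^2
= 9.8696 * 210000.0 * 34718.57 / 2000.0^2
= 17989.58 N = 17.9896 kN

17.9896 kN


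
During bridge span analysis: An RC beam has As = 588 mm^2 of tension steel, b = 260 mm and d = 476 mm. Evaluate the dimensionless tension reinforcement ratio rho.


rho = As / (b * d)
= 588 / (260 * 476)
= 588 / 123760
= 0.004751 (dimensionless)

0.004751 (dimensionless)


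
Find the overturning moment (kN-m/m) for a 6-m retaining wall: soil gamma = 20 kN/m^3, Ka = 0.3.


Pa = 0.5 * Ka * gamma * H^2
= 0.5 * 0.3 * 20 * 6^2
= 108.0 kN/m
Arm = H / 3 = 6 / 3 = 2.0 m
Mo = Pa * arm = Pa * H / 3 = 108.0 * 6 / 3 = 216.0 kN-m/m

216.0 kN-m/m


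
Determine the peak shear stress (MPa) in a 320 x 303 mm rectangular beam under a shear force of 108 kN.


A = b * h = 320 * 303 = 96960 mm^2
V = 108 kN = 108000.0 N
tau_max = 1.5 * V / A = 1.5 * 108000.0 / 96960
= 1.6708 MPa

1.6708 MPa


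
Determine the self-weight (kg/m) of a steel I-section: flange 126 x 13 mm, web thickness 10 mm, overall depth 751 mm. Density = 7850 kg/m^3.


A_flanges = 2 * 126 * 13 = 3276 mm^2
A_web = (751 - 2 * 13) * 10 = 7250 mm^2
A_total = 3276 + 7250 = 10526 mm^2 = 0.010526 m^2
Weight = rho * A = 7850 * 0.010526 = 82.6291 kg/m

82.6291 kg/m


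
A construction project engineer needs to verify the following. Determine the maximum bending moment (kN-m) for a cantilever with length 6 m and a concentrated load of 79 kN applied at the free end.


For a cantilever with a point load at the free end:
M_max = P * L = 79 * 6 = 474 kN-m

474 kN-m


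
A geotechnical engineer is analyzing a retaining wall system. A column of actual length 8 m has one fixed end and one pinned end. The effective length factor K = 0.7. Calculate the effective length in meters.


L_eff = K * L
= 0.7 * 8
= 5.6 m

5.6 m


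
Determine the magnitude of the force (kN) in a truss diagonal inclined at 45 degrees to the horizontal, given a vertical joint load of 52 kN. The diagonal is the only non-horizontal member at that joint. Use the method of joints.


At the joint, only the diagonal has a vertical component, so vertical equilibrium gives:
F * sin(45) = 52
F = 52 / sin(45)
= 52 / 0.707107
= 73.54 kN

73.54 kN


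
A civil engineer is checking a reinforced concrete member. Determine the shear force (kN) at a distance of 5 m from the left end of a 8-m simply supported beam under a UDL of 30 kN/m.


R_A = w * L / 2 = 30 * 8 / 2 = 120.0 kN
V(x) = R_A - w * x = 120.0 - 30 * 5
= -30.0 kN

-30.0 kN


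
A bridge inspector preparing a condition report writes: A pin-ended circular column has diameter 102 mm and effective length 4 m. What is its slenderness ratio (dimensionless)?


Radius of gyration r = d / 4 = 102 / 4 = 25.5 mm
L_eff = 4000.0 mm
Slenderness ratio = L / r = 4000.0 / 25.5 = 156.86 (dimensionless)

156.86 (dimensionless)


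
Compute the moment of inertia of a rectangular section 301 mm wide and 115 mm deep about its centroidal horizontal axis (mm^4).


I = b * h^3 / 12
= 301 * 115^3 / 12
= 301 * 1520875 / 12
= 38148614.58 mm^4

38148614.58 mm^4


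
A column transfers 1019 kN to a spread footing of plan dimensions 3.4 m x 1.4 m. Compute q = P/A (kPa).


A = 3.4 * 1.4 = 4.76 m^2
q = P / A = 1019 / 4.76
= 214.0756 kPa

214.0756 kPa


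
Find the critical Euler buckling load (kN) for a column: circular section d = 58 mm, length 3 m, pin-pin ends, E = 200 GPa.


I = pi * d^4 / 64 = 555497.2 mm^4
L = 3000.0 mm
P_cr = pi^2 * E * I / L^2
= 9.8696 * 200000.0 * 555497.2 / 3000.0^2
= 121834.17 N = 121.8342 kN

121.8342 kN


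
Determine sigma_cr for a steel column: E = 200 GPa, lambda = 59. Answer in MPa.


sigma_cr = pi^2 * E / lambda^2
= 9.8696 * 200000.0 / 59^2
= 9.8696 * 200000.0 / 3481
= 567.0557 MPa

567.0557 MPa


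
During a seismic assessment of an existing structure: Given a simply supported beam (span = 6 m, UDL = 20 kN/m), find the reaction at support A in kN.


Total load = w * L = 20 * 6 = 120 kN
By symmetry, each reaction R = total / 2 = 120 / 2 = 60.0 kN

60.0 kN


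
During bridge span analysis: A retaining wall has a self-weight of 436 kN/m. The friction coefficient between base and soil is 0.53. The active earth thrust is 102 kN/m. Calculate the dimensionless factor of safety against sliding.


Resisting force = mu * W = 0.53 * 436 = 231.08 kN/m
FOS = Resisting / Driving = 231.08 / 102
= 2.2655 (dimensionless)

2.2655 (dimensionless)


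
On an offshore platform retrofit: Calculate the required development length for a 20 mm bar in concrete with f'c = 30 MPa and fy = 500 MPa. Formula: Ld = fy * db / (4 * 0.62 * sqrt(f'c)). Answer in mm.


Ld = (fy * db) / (4 * 0.62 * sqrt(f'c))
= (500 * 20) / (4 * 0.62 * sqrt(30))
= 10000 / 13.5835
= 736.19 mm

736.19 mm


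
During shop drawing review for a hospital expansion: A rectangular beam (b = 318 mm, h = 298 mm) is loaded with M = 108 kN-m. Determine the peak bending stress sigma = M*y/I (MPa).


I = b * h^3 / 12 = 318 * 298^3 / 12 = 701285188.0 mm^4
y = h / 2 = 298 / 2 = 149.0 mm
M = 108 kN-m = 108000000.0 N-mm
sigma = M * y / I = 108000000.0 * 149.0 / 701285188.0
= 22.95 MPa

22.95 MPa


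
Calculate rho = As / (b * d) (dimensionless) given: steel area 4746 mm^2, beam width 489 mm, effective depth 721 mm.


rho = As / (b * d)
= 4746 / (489 * 721)
= 4746 / 352569
= 0.013461 (dimensionless)

0.013461 (dimensionless)


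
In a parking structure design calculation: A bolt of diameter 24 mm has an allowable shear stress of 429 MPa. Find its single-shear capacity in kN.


A = pi * d^2 / 4 = pi * 24^2 / 4 = 452.3893 mm^2
V = f_v * A / 1000 = 429 * 452.3893 / 1000
= 194.075 kN

194.075 kN


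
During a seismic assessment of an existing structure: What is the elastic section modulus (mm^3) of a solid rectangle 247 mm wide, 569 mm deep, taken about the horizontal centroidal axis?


S = b * h^2 / 6
= 247 * 569^2 / 6
= 247 * 323761 / 6
= 13328161.17 mm^3

13328161.17 mm^3


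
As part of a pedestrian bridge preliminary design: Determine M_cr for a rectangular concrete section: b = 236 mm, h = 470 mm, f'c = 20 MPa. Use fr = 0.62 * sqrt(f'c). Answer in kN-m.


fr = 0.62 * sqrt(20) = 0.62 * 4.4721 = 2.7727 MPa
I = 236 * 470^3 / 12 = 2041852333.33 mm^4
y_t = 235.0 mm
M_cr = fr * I / y_t = 2.7727 * 2041852333.33 / 235.0 N-mm
= 24.0915 kN-m

24.0915 kN-m


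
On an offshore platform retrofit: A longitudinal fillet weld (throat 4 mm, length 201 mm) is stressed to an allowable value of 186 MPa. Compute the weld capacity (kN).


Strength = throat * length * allowable stress
= 4 * 201 * 186 N
= 149544 N
= 149.54 kN

149.54 kN


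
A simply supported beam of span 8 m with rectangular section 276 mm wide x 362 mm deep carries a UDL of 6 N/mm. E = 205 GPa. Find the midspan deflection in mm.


I = 276 * 362^3 / 12 = 1091072344.0 mm^4
L = 8000.0 mm, w = 6 N/mm, E = 205000.0 MPa
delta = 5 * w * L^4 / (384 * E * I)
= 5 * 6 * 8000.0^4 / (384 * 205000.0 * 1091072344.0)
= 1.4307 mm

1.4307 mm


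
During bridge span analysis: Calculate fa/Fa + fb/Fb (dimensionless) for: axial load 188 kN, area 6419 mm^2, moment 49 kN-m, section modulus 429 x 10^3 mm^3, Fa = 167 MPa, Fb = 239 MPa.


f_a = P / A = 188000.0 / 6419 = 29.2881 MPa
f_b = M / S = 49000000.0 / 429000.0 = 114.2191 MPa
Ratio = f_a / Fa + f_b / Fb
= 29.2881 / 167 + 114.2191 / 239
= 0.6533 (dimensionless)

0.6533 (dimensionless)


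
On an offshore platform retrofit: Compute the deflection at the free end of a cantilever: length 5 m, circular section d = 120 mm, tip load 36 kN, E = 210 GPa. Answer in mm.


I = pi * d^4 / 64 = pi * 120^4 / 64 = 10178760.2 mm^4
L = 5000.0 mm, P = 36000.0 N, E = 210000.0 MPa
delta = P * L^3 / (3 * E * I)
= 36000.0 * 5000.0^3 / (3 * 210000.0 * 10178760.2)
= 701.7414 mm

701.7414 mm


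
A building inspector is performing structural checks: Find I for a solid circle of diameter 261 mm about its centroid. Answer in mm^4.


r = d / 2 = 261 / 2 = 130.5 mm
I = pi * r^4 / 4 = pi * 130.5^4 / 4
= 227788569.92 mm^4

227788569.92 mm^4


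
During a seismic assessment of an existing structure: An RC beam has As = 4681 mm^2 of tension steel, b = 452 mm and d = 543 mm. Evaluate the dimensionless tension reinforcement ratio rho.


rho = As / (b * d)
= 4681 / (452 * 543)
= 4681 / 245436
= 0.019072 (dimensionless)

0.019072 (dimensionless)


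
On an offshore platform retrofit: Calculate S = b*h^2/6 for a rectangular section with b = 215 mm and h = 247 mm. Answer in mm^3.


S = b * h^2 / 6
= 215 * 247^2 / 6
= 215 * 61009 / 6
= 2186155.83 mm^3

2186155.83 mm^3


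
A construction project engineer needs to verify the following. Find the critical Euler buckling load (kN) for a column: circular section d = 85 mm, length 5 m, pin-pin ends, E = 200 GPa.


I = pi * d^4 / 64 = 2562392.19 mm^4
L = 5000.0 mm
P_cr = pi^2 * E * I / L^2
= 9.8696 * 200000.0 * 2562392.19 / 5000.0^2
= 202318.38 N = 202.3184 kN

202.3184 kN


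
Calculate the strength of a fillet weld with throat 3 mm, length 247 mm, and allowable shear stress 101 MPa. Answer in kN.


Strength = throat * length * allowable stress
= 3 * 247 * 101 N
= 74841 N
= 74.84 kN

74.84 kN


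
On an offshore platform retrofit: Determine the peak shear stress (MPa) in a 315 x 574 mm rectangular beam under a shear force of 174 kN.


A = b * h = 315 * 574 = 180810 mm^2
V = 174 kN = 174000.0 N
tau_max = 1.5 * V / A = 1.5 * 174000.0 / 180810
= 1.4435 MPa

1.4435 MPa


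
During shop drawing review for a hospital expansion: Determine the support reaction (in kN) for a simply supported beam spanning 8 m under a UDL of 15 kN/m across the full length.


Total load = w * L = 15 * 8 = 120 kN
By symmetry, each reaction R = total / 2 = 120 / 2 = 60.0 kN

60.0 kN


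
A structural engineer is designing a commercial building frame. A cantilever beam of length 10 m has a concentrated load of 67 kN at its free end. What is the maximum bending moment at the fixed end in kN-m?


For a cantilever with a point load at the free end:
M_max = P * L = 67 * 10 = 670 kN-m

670 kN-m


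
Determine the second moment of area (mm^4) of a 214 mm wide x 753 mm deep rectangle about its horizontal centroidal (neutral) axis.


I = b * h^3 / 12
= 214 * 753^3 / 12
= 214 * 426957777 / 12
= 7614080356.5 mm^4

7614080356.5 mm^4


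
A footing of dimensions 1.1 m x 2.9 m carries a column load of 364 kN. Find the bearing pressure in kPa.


A = 1.1 * 2.9 = 3.19 m^2
q = P / A = 364 / 3.19
= 114.1066 kPa

114.1066 kPa


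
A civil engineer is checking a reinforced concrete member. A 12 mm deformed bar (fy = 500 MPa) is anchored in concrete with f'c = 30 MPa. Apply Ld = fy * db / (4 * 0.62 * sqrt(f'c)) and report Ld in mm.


Ld = (fy * db) / (4 * 0.62 * sqrt(f'c))
= (500 * 12) / (4 * 0.62 * sqrt(30))
= 6000 / 13.5835
= 441.71 mm

441.71 mm


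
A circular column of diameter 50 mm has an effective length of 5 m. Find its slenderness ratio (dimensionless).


Radius of gyration r = d / 4 = 50 / 4 = 12.5 mm
L_eff = 5000.0 mm
Slenderness ratio = L / r = 5000.0 / 12.5 = 400.0 (dimensionless)

400.0 (dimensionless)


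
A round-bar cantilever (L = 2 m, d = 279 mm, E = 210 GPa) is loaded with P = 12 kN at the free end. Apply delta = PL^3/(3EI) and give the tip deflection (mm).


I = pi * d^4 / 64 = pi * 279^4 / 64 = 297431329.11 mm^4
L = 2000.0 mm, P = 12000.0 N, E = 210000.0 MPa
delta = P * L^3 / (3 * E * I)
= 12000.0 * 2000.0^3 / (3 * 210000.0 * 297431329.11)
= 0.5123 mm

0.5123 mm


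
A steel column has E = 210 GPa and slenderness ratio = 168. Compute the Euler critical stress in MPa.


sigma_cr = pi^2 * E / lambda^2
= 9.8696 * 210000.0 / 168^2
= 9.8696 * 210000.0 / 28224
= 73.4346 MPa

73.4346 MPa


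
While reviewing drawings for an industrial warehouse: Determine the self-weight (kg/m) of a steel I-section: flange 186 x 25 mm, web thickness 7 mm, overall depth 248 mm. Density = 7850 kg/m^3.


A_flanges = 2 * 186 * 25 = 9300 mm^2
A_web = (248 - 2 * 25) * 7 = 1386 mm^2
A_total = 9300 + 1386 = 10686 mm^2 = 0.010686 m^2
Weight = rho * A = 7850 * 0.010686 = 83.8851 kg/m

83.8851 kg/m


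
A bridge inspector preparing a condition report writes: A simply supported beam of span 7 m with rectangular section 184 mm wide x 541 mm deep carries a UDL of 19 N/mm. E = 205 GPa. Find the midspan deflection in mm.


I = 184 * 541^3 / 12 = 2427886455.33 mm^4
L = 7000.0 mm, w = 19 N/mm, E = 205000.0 MPa
delta = 5 * w * L^4 / (384 * E * I)
= 5 * 19 * 7000.0^4 / (384 * 205000.0 * 2427886455.33)
= 1.1934 mm

1.1934 mm


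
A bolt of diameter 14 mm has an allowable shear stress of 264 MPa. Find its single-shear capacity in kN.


A = pi * d^2 / 4 = pi * 14^2 / 4 = 153.938 mm^2
V = f_v * A / 1000 = 264 * 153.938 / 1000
= 40.6396 kN

40.6396 kN


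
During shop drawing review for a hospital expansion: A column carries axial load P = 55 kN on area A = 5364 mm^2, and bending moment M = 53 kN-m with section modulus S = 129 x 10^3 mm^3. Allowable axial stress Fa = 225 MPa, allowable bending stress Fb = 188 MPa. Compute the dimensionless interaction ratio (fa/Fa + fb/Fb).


f_a = P / A = 55000.0 / 5364 = 10.2535 MPa
f_b = M / S = 53000000.0 / 129000.0 = 410.8527 MPa
Ratio = f_a / Fa + f_b / Fb
= 10.2535 / 225 + 410.8527 / 188
= 2.231 (dimensionless)

2.231 (dimensionless)


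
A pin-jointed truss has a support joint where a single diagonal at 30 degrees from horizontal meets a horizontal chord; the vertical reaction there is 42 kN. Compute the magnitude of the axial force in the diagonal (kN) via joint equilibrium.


At the joint, only the diagonal has a vertical component, so vertical equilibrium gives:
F * sin(30) = 42
F = 42 / sin(30)
= 42 / 0.5
= 84.0 kN

84.0 kN


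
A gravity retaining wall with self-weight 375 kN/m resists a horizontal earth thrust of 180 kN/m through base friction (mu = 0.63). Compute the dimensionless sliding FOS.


Resisting force = mu * W = 0.63 * 375 = 236.25 kN/m
FOS = Resisting / Driving = 236.25 / 180
= 1.3125 (dimensionless)

1.3125 (dimensionless)


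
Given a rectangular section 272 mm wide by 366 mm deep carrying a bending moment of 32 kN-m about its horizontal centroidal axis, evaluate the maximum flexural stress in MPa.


I = b * h^3 / 12 = 272 * 366^3 / 12 = 1111298976.0 mm^4
y = h / 2 = 366 / 2 = 183.0 mm
M = 32 kN-m = 32000000.0 N-mm
sigma = M * y / I = 32000000.0 * 183.0 / 1111298976.0
= 5.27 MPa

5.27 MPa


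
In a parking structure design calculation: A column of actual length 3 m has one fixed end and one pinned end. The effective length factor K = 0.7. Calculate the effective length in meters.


L_eff = K * L
= 0.7 * 3
= 2.1 m

2.1 m


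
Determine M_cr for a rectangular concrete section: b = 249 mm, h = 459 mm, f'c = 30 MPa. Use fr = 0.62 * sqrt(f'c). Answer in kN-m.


fr = 0.62 * sqrt(30) = 0.62 * 5.4772 = 3.3959 MPa
I = 249 * 459^3 / 12 = 2006578514.25 mm^4
y_t = 229.5 mm
M_cr = fr * I / y_t = 3.3959 * 2006578514.25 / 229.5 N-mm
= 29.6911 kN-m

29.6911 kN-m


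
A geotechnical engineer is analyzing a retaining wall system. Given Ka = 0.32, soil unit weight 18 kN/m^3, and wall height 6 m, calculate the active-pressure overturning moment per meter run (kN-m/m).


Pa = 0.5 * Ka * gamma * H^2
= 0.5 * 0.32 * 18 * 6^2
= 103.68 kN/m
Arm = H / 3 = 6 / 3 = 2.0 m
Mo = Pa * arm = Pa * H / 3 = 103.68 * 6 / 3 = 207.36 kN-m/m

207.36 kN-m/m


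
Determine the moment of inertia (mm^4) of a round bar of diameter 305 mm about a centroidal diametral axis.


r = d / 2 = 305 / 2 = 152.5 mm
I = pi * r^4 / 4 = pi * 152.5^4 / 4
= 424785081.72 mm^4

424785081.72 mm^4


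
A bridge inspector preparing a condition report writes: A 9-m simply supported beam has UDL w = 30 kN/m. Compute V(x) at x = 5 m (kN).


R_A = w * L / 2 = 30 * 9 / 2 = 135.0 kN
V(x) = R_A - w * x = 135.0 - 30 * 5
= -15.0 kN

-15.0 kN


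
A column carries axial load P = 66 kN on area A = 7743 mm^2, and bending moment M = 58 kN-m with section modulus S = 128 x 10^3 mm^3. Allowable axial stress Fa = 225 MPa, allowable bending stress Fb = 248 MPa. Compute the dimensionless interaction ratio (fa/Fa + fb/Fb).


f_a = P / A = 66000.0 / 7743 = 8.5238 MPa
f_b = M / S = 58000000.0 / 128000.0 = 453.125 MPa
Ratio = f_a / Fa + f_b / Fb
= 8.5238 / 225 + 453.125 / 248
= 1.865 (dimensionless)

1.865 (dimensionless)


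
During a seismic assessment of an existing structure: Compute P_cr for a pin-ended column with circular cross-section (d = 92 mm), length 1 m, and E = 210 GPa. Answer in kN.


I = pi * d^4 / 64 = 3516585.72 mm^4
L = 1000.0 mm
P_cr = pi^2 * E * I / L^2
= 9.8696 * 210000.0 * 3516585.72 / 1000.0^2
= 7288535.08 N = 7288.5351 kN

7288.5351 kN


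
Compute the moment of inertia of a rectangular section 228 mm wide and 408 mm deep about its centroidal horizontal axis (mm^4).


I = b * h^3 / 12
= 228 * 408^3 / 12
= 228 * 67917312 / 12
= 1290428928.0 mm^4

1290428928.0 mm^4


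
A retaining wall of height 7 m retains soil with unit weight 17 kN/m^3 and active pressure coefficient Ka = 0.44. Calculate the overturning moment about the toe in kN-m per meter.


Pa = 0.5 * Ka * gamma * H^2
= 0.5 * 0.44 * 17 * 7^2
= 183.26 kN/m
Arm = H / 3 = 7 / 3 = 2.3333 m
Mo = Pa * arm = Pa * H / 3 = 183.26 * 7 / 3 = 427.6067 kN-m/m

427.6067 kN-m/m


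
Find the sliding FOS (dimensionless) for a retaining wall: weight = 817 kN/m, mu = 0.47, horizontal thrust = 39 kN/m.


Resisting force = mu * W = 0.47 * 817 = 383.99 kN/m
FOS = Resisting / Driving = 383.99 / 39
= 9.8459 (dimensionless)

9.8459 (dimensionless)


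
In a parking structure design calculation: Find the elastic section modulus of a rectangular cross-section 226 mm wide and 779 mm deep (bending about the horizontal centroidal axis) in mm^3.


S = b * h^2 / 6
= 226 * 779^2 / 6
= 226 * 606841 / 6
= 22857677.67 mm^3

22857677.67 mm^3


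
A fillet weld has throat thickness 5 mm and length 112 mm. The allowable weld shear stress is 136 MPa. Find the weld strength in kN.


Strength = throat * length * allowable stress
= 5 * 112 * 136 N
= 76160 N
= 76.16 kN

76.16 kN


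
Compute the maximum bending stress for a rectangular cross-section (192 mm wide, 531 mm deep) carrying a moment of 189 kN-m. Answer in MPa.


I = b * h^3 / 12 = 192 * 531^3 / 12 = 2395540656.0 mm^4
y = h / 2 = 531 / 2 = 265.5 mm
M = 189 kN-m = 189000000.0 N-mm
sigma = M * y / I = 189000000.0 * 265.5 / 2395540656.0
= 20.95 MPa

20.95 MPa


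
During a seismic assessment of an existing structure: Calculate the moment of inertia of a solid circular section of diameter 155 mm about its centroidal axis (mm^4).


r = d / 2 = 155 / 2 = 77.5 mm
I = pi * r^4 / 4 = pi * 77.5^4 / 4
= 28333269.42 mm^4

28333269.42 mm^4


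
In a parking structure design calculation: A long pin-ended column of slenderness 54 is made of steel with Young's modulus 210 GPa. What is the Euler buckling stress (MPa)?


sigma_cr = pi^2 * E / lambda^2
= 9.8696 * 210000.0 / 54^2
= 9.8696 * 210000.0 / 2916
= 710.774 MPa

710.774 MPa


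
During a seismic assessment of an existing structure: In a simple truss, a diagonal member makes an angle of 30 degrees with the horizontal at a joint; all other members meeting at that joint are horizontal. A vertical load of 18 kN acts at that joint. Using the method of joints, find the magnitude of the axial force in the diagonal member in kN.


At the joint, only the diagonal has a vertical component, so vertical equilibrium gives:
F * sin(30) = 18
F = 18 / sin(30)
= 18 / 0.5
= 36.0 kN

36.0 kN


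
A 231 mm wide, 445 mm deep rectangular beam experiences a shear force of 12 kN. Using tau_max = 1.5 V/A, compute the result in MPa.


A = b * h = 231 * 445 = 102795 mm^2
V = 12 kN = 12000.0 N
tau_max = 1.5 * V / A = 1.5 * 12000.0 / 102795
= 0.1751 MPa

0.1751 MPa


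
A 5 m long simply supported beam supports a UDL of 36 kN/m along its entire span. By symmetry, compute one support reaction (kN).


Total load = w * L = 36 * 5 = 180 kN
By symmetry, each reaction R = total / 2 = 180 / 2 = 90.0 kN

90.0 kN


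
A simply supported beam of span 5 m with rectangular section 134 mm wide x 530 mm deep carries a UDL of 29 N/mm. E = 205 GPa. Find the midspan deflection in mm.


I = 134 * 530^3 / 12 = 1662459833.33 mm^4
L = 5000.0 mm, w = 29 N/mm, E = 205000.0 MPa
delta = 5 * w * L^4 / (384 * E * I)
= 5 * 29 * 5000.0^4 / (384 * 205000.0 * 1662459833.33)
= 0.6925 mm

0.6925 mm


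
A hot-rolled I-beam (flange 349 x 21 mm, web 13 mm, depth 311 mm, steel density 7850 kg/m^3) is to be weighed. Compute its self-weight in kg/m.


A_flanges = 2 * 349 * 21 = 14658 mm^2
A_web = (311 - 2 * 21) * 13 = 3497 mm^2
A_total = 14658 + 3497 = 18155 mm^2 = 0.018155 m^2
Weight = rho * A = 7850 * 0.018155 = 142.5168 kg/m

142.5168 kg/m


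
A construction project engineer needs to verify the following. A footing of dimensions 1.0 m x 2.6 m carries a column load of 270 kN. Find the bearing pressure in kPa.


A = 1.0 * 2.6 = 2.6 m^2
q = P / A = 270 / 2.6
= 103.8462 kPa

103.8462 kPa


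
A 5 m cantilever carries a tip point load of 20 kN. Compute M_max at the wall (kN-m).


For a cantilever with a point load at the free end:
M_max = P * L = 20 * 5 = 100 kN-m

100 kN-m


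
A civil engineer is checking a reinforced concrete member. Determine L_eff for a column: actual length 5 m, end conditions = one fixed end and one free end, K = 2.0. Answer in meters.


L_eff = K * L
= 2.0 * 5
= 10.0 m

10.0 m


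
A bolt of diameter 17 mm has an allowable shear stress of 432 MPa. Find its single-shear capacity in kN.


A = pi * d^2 / 4 = pi * 17^2 / 4 = 226.9801 mm^2
V = f_v * A / 1000 = 432 * 226.9801 / 1000
= 98.0554 kN

98.0554 kN


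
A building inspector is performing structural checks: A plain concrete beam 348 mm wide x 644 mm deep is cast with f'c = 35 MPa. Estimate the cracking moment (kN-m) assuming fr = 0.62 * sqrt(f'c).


fr = 0.62 * sqrt(35) = 0.62 * 5.9161 = 3.668 MPa
I = 348 * 644^3 / 12 = 7745609536.0 mm^4
y_t = 322.0 mm
M_cr = fr * I / y_t = 3.668 * 7745609536.0 / 322.0 N-mm
= 88.2319 kN-m

88.2319 kN-m


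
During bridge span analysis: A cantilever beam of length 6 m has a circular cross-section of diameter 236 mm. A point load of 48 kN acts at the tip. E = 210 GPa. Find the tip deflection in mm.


I = pi * d^4 / 64 = pi * 236^4 / 64 = 152271249.19 mm^4
L = 6000.0 mm, P = 48000.0 N, E = 210000.0 MPa
delta = P * L^3 / (3 * E * I)
= 48000.0 * 6000.0^3 / (3 * 210000.0 * 152271249.19)
= 108.0778 mm

108.0778 mm


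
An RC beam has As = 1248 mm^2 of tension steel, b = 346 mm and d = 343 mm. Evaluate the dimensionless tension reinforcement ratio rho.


rho = As / (b * d)
= 1248 / (346 * 343)
= 1248 / 118678
= 0.010516 (dimensionless)

0.010516 (dimensionless)


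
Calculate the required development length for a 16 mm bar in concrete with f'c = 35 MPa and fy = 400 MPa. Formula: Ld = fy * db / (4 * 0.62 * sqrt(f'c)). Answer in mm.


Ld = (fy * db) / (4 * 0.62 * sqrt(f'c))
= (400 * 16) / (4 * 0.62 * sqrt(35))
= 6400 / 14.6719
= 436.21 mm

436.21 mm


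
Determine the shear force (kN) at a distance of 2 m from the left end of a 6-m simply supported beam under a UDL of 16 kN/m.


R_A = w * L / 2 = 16 * 6 / 2 = 48.0 kN
V(x) = R_A - w * x = 48.0 - 16 * 2
= 16.0 kN

16.0 kN


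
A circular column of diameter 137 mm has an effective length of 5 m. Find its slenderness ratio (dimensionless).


Radius of gyration r = d / 4 = 137 / 4 = 34.25 mm
L_eff = 5000.0 mm
Slenderness ratio = L / r = 5000.0 / 34.25 = 145.99 (dimensionless)

145.99 (dimensionless)


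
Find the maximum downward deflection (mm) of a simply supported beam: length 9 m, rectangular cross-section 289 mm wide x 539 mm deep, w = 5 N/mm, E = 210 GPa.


I = 289 * 539^3 / 12 = 3771228890.92 mm^4
L = 9000.0 mm, w = 5 N/mm, E = 210000.0 MPa
delta = 5 * w * L^4 / (384 * E * I)
= 5 * 5 * 9000.0^4 / (384 * 210000.0 * 3771228890.92)
= 0.5394 mm

0.5394 mm


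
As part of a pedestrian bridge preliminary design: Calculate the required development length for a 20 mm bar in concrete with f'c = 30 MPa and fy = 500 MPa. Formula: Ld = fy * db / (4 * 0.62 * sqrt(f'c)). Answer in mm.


Ld = (fy * db) / (4 * 0.62 * sqrt(f'c))
= (500 * 20) / (4 * 0.62 * sqrt(30))
= 10000 / 13.5835
= 736.19 mm

736.19 mm


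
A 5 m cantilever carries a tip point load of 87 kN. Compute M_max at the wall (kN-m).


For a cantilever with a point load at the free end:
M_max = P * L = 87 * 5 = 435 kN-m

435 kN-m


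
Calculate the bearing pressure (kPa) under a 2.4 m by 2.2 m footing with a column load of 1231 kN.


A = 2.4 * 2.2 = 5.28 m^2
q = P / A = 1231 / 5.28
= 233.1439 kPa

233.1439 kPa


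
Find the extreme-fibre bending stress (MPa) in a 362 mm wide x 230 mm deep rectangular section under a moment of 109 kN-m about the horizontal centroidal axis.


I = b * h^3 / 12 = 362 * 230^3 / 12 = 367037833.33 mm^4
y = h / 2 = 230 / 2 = 115.0 mm
M = 109 kN-m = 109000000.0 N-mm
sigma = M * y / I = 109000000.0 * 115.0 / 367037833.33
= 34.15 MPa

34.15 MPa


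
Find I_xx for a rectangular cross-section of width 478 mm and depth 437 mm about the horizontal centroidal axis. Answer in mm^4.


I = b * h^3 / 12
= 478 * 437^3 / 12
= 478 * 83453453 / 12
= 3324229211.17 mm^4

3324229211.17 mm^4


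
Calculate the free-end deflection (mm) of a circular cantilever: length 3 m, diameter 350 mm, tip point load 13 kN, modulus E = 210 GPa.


I = pi * d^4 / 64 = pi * 350^4 / 64 = 736617574.34 mm^4
L = 3000.0 mm, P = 13000.0 N, E = 210000.0 MPa
delta = P * L^3 / (3 * E * I)
= 13000.0 * 3000.0^3 / (3 * 210000.0 * 736617574.34)
= 0.7564 mm

0.7564 mm


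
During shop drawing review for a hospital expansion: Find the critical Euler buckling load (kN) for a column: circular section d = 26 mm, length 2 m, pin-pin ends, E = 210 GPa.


I = pi * d^4 / 64 = 22431.76 mm^4
L = 2000.0 mm
P_cr = pi^2 * E * I / L^2
= 9.8696 * 210000.0 * 22431.76 / 2000.0^2
= 11623.11 N = 11.6231 kN

11.6231 kN


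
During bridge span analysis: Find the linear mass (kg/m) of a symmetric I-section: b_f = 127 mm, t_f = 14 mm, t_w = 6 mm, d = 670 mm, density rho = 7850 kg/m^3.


A_flanges = 2 * 127 * 14 = 3556 mm^2
A_web = (670 - 2 * 14) * 6 = 3852 mm^2
A_total = 3556 + 3852 = 7408 mm^2 = 0.007408 m^2
Weight = rho * A = 7850 * 0.007408 = 58.1528 kg/m

58.1528 kg/m


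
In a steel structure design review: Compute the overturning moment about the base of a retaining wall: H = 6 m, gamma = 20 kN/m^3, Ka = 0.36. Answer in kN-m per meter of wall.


Pa = 0.5 * Ka * gamma * H^2
= 0.5 * 0.36 * 20 * 6^2
= 129.6 kN/m
Arm = H / 3 = 6 / 3 = 2.0 m
Mo = Pa * arm = Pa * H / 3 = 129.6 * 6 / 3 = 259.2 kN-m/m

259.2 kN-m/m


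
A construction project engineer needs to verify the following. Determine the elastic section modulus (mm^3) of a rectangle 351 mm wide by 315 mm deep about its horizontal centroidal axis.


S = b * h^2 / 6
= 351 * 315^2 / 6
= 351 * 99225 / 6
= 5804662.5 mm^3

5804662.5 mm^3


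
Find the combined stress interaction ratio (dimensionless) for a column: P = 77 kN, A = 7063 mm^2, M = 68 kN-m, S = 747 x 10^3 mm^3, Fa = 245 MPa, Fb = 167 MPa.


f_a = P / A = 77000.0 / 7063 = 10.9019 MPa
f_b = M / S = 68000000.0 / 747000.0 = 91.0308 MPa
Ratio = f_a / Fa + f_b / Fb
= 10.9019 / 245 + 91.0308 / 167
= 0.5896 (dimensionless)

0.5896 (dimensionless)


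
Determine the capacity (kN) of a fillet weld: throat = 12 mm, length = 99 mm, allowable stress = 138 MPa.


Strength = throat * length * allowable stress
= 12 * 99 * 138 N
= 163944 N
= 163.94 kN

163.94 kN


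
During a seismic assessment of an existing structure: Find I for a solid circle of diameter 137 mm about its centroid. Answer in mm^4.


r = d / 2 = 137 / 2 = 68.5 mm
I = pi * r^4 / 4 = pi * 68.5^4 / 4
= 17292276.35 mm^4

17292276.35 mm^4


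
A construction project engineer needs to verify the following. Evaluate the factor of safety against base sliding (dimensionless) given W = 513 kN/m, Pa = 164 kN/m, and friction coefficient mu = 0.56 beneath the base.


Resisting force = mu * W = 0.56 * 513 = 287.28 kN/m
FOS = Resisting / Driving = 287.28 / 164
= 1.7517 (dimensionless)

1.7517 (dimensionless)


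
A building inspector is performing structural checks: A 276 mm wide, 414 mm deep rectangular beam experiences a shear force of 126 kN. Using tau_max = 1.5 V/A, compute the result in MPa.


A = b * h = 276 * 414 = 114264 mm^2
V = 126 kN = 126000.0 N
tau_max = 1.5 * V / A = 1.5 * 126000.0 / 114264
= 1.6541 MPa

1.6541 MPa


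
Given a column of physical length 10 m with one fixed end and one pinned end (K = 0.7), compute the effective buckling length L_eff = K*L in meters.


L_eff = K * L
= 0.7 * 10
= 7.0 m

7.0 m


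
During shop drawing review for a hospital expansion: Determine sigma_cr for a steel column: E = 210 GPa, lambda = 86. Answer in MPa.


sigma_cr = pi^2 * E / lambda^2
= 9.8696 * 210000.0 / 86^2
= 9.8696 * 210000.0 / 7396
= 280.2348 MPa

280.2348 MPa


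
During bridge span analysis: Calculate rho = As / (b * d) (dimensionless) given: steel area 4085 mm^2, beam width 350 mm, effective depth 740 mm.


rho = As / (b * d)
= 4085 / (350 * 740)
= 4085 / 259000
= 0.015772 (dimensionless)

0.015772 (dimensionless)


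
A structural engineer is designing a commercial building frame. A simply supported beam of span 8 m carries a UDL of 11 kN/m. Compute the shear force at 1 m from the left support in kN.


R_A = w * L / 2 = 11 * 8 / 2 = 44.0 kN
V(x) = R_A - w * x = 44.0 - 11 * 1
= 33.0 kN

33.0 kN


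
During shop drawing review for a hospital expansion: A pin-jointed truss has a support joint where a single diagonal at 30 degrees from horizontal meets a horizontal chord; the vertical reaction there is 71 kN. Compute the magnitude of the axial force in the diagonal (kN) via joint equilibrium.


At the joint, only the diagonal has a vertical component, so vertical equilibrium gives:
F * sin(30) = 71
F = 71 / sin(30)
= 71 / 0.5
= 142.0 kN

142.0 kN


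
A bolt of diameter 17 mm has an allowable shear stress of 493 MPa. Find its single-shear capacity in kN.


A = pi * d^2 / 4 = pi * 17^2 / 4 = 226.9801 mm^2
V = f_v * A / 1000 = 493 * 226.9801 / 1000
= 111.9012 kN

111.9012 kN


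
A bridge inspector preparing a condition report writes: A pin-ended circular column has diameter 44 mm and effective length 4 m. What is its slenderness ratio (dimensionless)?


Radius of gyration r = d / 4 = 44 / 4 = 11.0 mm
L_eff = 4000.0 mm
Slenderness ratio = L / r = 4000.0 / 11.0 = 363.64 (dimensionless)

363.64 (dimensionless)


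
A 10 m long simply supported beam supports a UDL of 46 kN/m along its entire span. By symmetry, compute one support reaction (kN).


Total load = w * L = 46 * 10 = 460 kN
By symmetry, each reaction R = total / 2 = 460 / 2 = 230.0 kN

230.0 kN


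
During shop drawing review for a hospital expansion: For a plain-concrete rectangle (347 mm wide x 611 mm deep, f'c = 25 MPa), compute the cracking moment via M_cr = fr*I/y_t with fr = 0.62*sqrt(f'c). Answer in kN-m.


fr = 0.62 * sqrt(25) = 0.62 * 5.0 = 3.1 MPa
I = 347 * 611^3 / 12 = 6595866538.08 mm^4
y_t = 305.5 mm
M_cr = fr * I / y_t = 3.1 * 6595866538.08 / 305.5 N-mm
= 66.9302 kN-m

66.9302 kN-m


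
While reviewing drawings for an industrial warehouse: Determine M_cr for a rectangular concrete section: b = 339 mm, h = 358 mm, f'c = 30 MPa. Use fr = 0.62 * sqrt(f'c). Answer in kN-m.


fr = 0.62 * sqrt(30) = 0.62 * 5.4772 = 3.3959 MPa
I = 339 * 358^3 / 12 = 1296186614.0 mm^4
y_t = 179.0 mm
M_cr = fr * I / y_t = 3.3959 * 1296186614.0 / 179.0 N-mm
= 24.5905 kN-m

24.5905 kN-m


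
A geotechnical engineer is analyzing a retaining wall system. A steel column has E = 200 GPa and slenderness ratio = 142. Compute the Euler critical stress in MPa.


sigma_cr = pi^2 * E / lambda^2
= 9.8696 * 200000.0 / 142^2
= 9.8696 * 200000.0 / 20164
= 97.8933 MPa

97.8933 MPa


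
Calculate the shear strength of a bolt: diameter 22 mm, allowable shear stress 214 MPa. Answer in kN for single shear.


A = pi * d^2 / 4 = pi * 22^2 / 4 = 380.1327 mm^2
V = f_v * A / 1000 = 214 * 380.1327 / 1000
= 81.3484 kN

81.3484 kN


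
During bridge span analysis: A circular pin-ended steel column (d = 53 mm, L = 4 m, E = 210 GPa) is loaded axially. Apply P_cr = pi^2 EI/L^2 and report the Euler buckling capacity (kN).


I = pi * d^4 / 64 = 387323.08 mm^4
L = 4000.0 mm
P_cr = pi^2 * E * I / L^2
= 9.8696 * 210000.0 * 387323.08 / 4000.0^2
= 50173.27 N = 50.1733 kN

50.1733 kN


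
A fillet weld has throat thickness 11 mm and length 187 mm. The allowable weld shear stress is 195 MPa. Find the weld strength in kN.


Strength = throat * length * allowable stress
= 11 * 187 * 195 N
= 401115 N
= 401.12 kN

401.12 kN


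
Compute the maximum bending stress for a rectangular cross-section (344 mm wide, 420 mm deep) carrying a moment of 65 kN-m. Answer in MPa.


I = b * h^3 / 12 = 344 * 420^3 / 12 = 2123856000.0 mm^4
y = h / 2 = 420 / 2 = 210.0 mm
M = 65 kN-m = 65000000.0 N-mm
sigma = M * y / I = 65000000.0 * 210.0 / 2123856000.0
= 6.43 MPa

6.43 MPa


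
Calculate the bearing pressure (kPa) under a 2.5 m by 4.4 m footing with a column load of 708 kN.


A = 2.5 * 4.4 = 11.0 m^2
q = P / A = 708 / 11.0
= 64.3636 kPa

64.3636 kPa


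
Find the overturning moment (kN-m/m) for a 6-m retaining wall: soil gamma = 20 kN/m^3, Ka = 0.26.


Pa = 0.5 * Ka * gamma * H^2
= 0.5 * 0.26 * 20 * 6^2
= 93.6 kN/m
Arm = H / 3 = 6 / 3 = 2.0 m
Mo = Pa * arm = Pa * H / 3 = 93.6 * 6 / 3 = 187.2 kN-m/m

187.2 kN-m/m


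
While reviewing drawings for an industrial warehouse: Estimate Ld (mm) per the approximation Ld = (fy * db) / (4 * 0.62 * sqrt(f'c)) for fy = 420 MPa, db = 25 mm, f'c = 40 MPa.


Ld = (fy * db) / (4 * 0.62 * sqrt(f'c))
= (420 * 25) / (4 * 0.62 * sqrt(40))
= 10500 / 15.6849
= 669.43 mm

669.43 mm


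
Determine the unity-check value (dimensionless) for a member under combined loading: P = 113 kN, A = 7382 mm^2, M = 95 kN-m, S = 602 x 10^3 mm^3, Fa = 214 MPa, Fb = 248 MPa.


f_a = P / A = 113000.0 / 7382 = 15.3075 MPa
f_b = M / S = 95000000.0 / 602000.0 = 157.8073 MPa
Ratio = f_a / Fa + f_b / Fb
= 15.3075 / 214 + 157.8073 / 248
= 0.7079 (dimensionless)

0.7079 (dimensionless)


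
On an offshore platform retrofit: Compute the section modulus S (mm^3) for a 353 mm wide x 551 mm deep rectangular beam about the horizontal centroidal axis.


S = b * h^2 / 6
= 353 * 551^2 / 6
= 353 * 303601 / 6
= 17861858.83 mm^3

17861858.83 mm^3


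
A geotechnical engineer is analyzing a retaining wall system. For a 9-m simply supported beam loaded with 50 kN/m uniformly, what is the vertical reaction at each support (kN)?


Total load = w * L = 50 * 9 = 450 kN
By symmetry, each reaction R = total / 2 = 450 / 2 = 225.0 kN

225.0 kN


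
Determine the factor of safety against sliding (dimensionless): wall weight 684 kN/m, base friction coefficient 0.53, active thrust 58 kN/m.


Resisting force = mu * W = 0.53 * 684 = 362.52 kN/m
FOS = Resisting / Driving = 362.52 / 58
= 6.2503 (dimensionless)

6.2503 (dimensionless)


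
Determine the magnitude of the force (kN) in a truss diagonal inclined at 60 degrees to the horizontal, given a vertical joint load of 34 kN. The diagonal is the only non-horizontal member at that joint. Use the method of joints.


At the joint, only the diagonal has a vertical component, so vertical equilibrium gives:
F * sin(60) = 34
F = 34 / sin(60)
= 34 / 0.866025
= 39.26 kN

39.26 kN


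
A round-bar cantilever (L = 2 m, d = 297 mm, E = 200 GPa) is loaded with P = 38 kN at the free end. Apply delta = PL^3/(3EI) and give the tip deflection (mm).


I = pi * d^4 / 64 = pi * 297^4 / 64 = 381940485.65 mm^4
L = 2000.0 mm, P = 38000.0 N, E = 200000.0 MPa
delta = P * L^3 / (3 * E * I)
= 38000.0 * 2000.0^3 / (3 * 200000.0 * 381940485.65)
= 1.3266 mm

1.3266 mm


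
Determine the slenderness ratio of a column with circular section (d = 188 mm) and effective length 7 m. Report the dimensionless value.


Radius of gyration r = d / 4 = 188 / 4 = 47.0 mm
L_eff = 7000.0 mm
Slenderness ratio = L / r = 7000.0 / 47.0 = 148.94 (dimensionless)

148.94 (dimensionless)


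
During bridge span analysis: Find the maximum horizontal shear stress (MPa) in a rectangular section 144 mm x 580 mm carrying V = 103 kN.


A = b * h = 144 * 580 = 83520 mm^2
V = 103 kN = 103000.0 N
tau_max = 1.5 * V / A = 1.5 * 103000.0 / 83520
= 1.8499 MPa

1.8499 MPa
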